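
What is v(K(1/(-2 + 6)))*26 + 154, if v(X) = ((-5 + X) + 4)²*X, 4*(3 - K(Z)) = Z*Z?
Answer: 60233395/131072 ≈ 459.54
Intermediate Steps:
K(Z) = 3 - Z²/4 (K(Z) = 3 - Z*Z/4 = 3 - Z²/4)
v(X) = X*(-1 + X)² (v(X) = (-1 + X)²*X = X*(-1 + X)²)
v(K(1/(-2 + 6)))*26 + 154 = ((3 - 1/(4*(-2 + 6)²))*(-1 + (3 - 1/(4*(-2 + 6)²)))²)*26 + 154 = ((3 - (1/4)²/4)*(-1 + (3 - (1/4)²/4))²)*26 + 154 = ((3 - (¼)²/4)*(-1 + (3 - (¼)²/4))²)*26 + 154 = ((3 - ¼*1/16)*(-1 + (3 - ¼*1/16))²)*26 + 154 = ((3 - 1/64)*(-1 + (3 - 1/64))²)*26 + 154 = (191*(-1 + 191/64)²/64)*26 + 154 = (191*(127/64)²/64)*26 + 154 = ((191/64)*(16129/4096))*26 + 154 = (3080639/262144)*26 + 154 = 40048307/131072 + 154 = 60233395/131072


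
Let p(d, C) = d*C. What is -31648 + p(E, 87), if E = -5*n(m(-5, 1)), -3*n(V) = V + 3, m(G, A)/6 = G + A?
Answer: -34693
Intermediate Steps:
m(G, A) = 6*A + 6*G (m(G, A) = 6*(G + A) = 6*(A + G) = 6*A + 6*G)
n(V) = -1 - V/3 (n(V) = -(V + 3)/3 = -(3 + V)/3 = -1 - V/3)
E = -35 (E = -5*(-1 - (6*1 + 6*(-5))/3) = -5*(-1 - (6 - 30)/3) = -5*(-1 - 1/3*(-24)) = -5*(-1 + 8) = -5*7 = -35)
p(d, C) = C*d
-31648 + p(E, 87) = -31648 + 87*(-35) = -31648 - 3045 = -34693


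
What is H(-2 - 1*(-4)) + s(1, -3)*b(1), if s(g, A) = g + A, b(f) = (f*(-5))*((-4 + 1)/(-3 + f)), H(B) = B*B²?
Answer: 23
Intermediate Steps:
H(B) = B³
b(f) = 15*f/(-3 + f) (b(f) = (-5*f)*(-3/(-3 + f)) = 15*f/(-3 + f))
s(g, A) = A + g
H(-2 - 1*(-4)) + s(1, -3)*b(1) = (-2 - 1*(-4))³ + (-3 + 1)*(15*1/(-3 + 1)) = (-2 + 4)³ - 30/(-2) = 2³ - 30*(-1)/2 = 8 - 2*(-15/2) = 8 + 15 = 23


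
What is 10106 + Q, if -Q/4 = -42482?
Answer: 180034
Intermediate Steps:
Q = 169928 (Q = -4*(-42482) = 169928)
10106 + Q = 10106 + 169928 = 180034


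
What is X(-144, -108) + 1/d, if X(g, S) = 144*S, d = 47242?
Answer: -734707583/47242 ≈ -15552.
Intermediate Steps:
X(-144, -108) + 1/d = 144*(-108) + 1/47242 = -15552 + 1/47242 = -734707583/47242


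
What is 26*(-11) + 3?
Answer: -283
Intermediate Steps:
26*(-11) + 3 = -286 + 3 = -283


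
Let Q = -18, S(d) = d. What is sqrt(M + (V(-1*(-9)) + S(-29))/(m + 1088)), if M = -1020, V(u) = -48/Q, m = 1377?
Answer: I*sqrt(55780329705)/7395 ≈ 31.938*I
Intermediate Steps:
V(u) = 8/3 (V(u) = -48/(-18) = -48*(-1/18) = 8/3)
sqrt(M + (V(-1*(-9)) + S(-29))/(m + 1088)) = sqrt(-1020 + (8/3 - 29)/(1377 + 1088)) = sqrt(-1020 - 79/3/2465) = sqrt(-1020 - 79/3*1/2465) = sqrt(-1020 - 79/7395) = sqrt(-7542979/7395) = I*sqrt(55780329705)/7395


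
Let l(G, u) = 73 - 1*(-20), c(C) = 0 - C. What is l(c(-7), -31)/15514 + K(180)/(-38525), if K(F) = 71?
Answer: 2481331/597676850 ≈ 0.0041516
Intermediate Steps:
c(C) = -C
l(G, u) = 93 (l(G, u) = 73 + 20 = 93)
l(c(-7), -31)/15514 + K(180)/(-38525) = 93/15514 + 71/(-38525) = 93*(1/15514) + 71*(-1/38525) = 93/15514 - 71/38525 = 2481331/597676850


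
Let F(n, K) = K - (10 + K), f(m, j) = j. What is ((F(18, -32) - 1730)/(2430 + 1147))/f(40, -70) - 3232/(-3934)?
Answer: 5829326/7035959 ≈ 0.82850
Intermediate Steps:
F(n, K) = -10 (F(n, K) = K + (-10 - K) = -10)
((F(18, -32) - 1730)/(2430 + 1147))/f(40, -70) - 3232/(-3934) = ((-10 - 1730)/(2430 + 1147))/(-70) - 3232/(-3934) = -1740/3577*(-1/70) - 3232*(-1/3934) = -1740*1/3577*(-1/70) + 1616/1967 = -1740/3577*(-1/70) + 1616/1967 = 174/25039 + 1616/1967 = 5829326/7035959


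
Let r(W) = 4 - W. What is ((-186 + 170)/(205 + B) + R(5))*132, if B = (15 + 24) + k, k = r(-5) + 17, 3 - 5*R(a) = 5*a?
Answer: -26488/45 ≈ -588.62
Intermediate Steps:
R(a) = ⅗ - a
k = 26 (k = (4 - 1*(-5)) + 17 = (4 + 5) + 17 = 9 + 17 = 26)
B = 65 (B = (15 + 24) + 26 = 39 + 26 = 65)
((-186 + 170)/(205 + B) + R(5))*132 = ((-186 + 170)/(205 + 65) + (⅗ - 1*5))*132 = (-16/270 + (⅗ - 5))*132 = (-16*1/270 - 22/5)*132 = (-8/135 - 22/5)*132 = -602/135*132 = -26488/45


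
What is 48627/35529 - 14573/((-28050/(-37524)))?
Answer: -1079289818831/55366025 ≈ -19494.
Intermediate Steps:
48627/35529 - 14573/((-28050/(-37524))) = 48627*(1/35529) - 14573/((-28050*(-1/37524))) = 16209/11843 - 14573/4675/6254 = 16209/11843 - 14573*6254/4675 = 16209/11843 - 91139542/4675 = -1079289818831/55366025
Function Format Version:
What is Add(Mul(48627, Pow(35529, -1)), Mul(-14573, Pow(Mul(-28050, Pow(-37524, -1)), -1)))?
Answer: Rational(-1079289818831, 55366025) ≈ -19494.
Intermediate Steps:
Add(Mul(48627, Pow(35529, -1)), Mul(-14573, Pow(Mul(-28050, Pow(-37524, -1)), -1))) = Add(Mul(48627, Rational(1, 35529)), Mul(-14573, Pow(Mul(-28050, Rational(-1, 37524)), -1))) = Add(Rational(16209, 11843), Mul(-14573, Pow(Rational(4675, 6254), -1))) = Add(Rational(16209, 11843), Mul(-14573, Rational(6254, 4675))) = Add(Rational(16209, 11843), Rational(-91139542, 4675)) = Rational(-1079289818831, 55366025)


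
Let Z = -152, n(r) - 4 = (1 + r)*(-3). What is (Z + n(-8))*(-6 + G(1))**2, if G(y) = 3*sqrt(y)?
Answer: -1143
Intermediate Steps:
n(r) = 1 - 3*r (n(r) = 4 + (1 + r)*(-3) = 4 + (-3 - 3*r) = 1 - 3*r)
(Z + n(-8))*(-6 + G(1))**2 = (-152 + (1 - 3*(-8)))*(-6 + 3*sqrt(1))**2 = (-152 + (1 + 24))*(-6 + 3*1)**2 = (-152 + 25)*(-6 + 3)**2 = -127*(-3)**2 = -127*9 = -1143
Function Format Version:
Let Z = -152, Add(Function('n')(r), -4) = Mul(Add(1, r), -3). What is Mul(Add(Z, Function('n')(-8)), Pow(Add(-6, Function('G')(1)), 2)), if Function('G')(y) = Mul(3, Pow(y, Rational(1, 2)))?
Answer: -1143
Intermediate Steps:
Function('n')(r) = Add(1, Mul(-3, r)) (Function('n')(r) = Add(4, Mul(Add(1, r), -3)) = Add(4, Add(-3, Mul(-3, r))) = Add(1, Mul(-3, r)))
Mul(Add(Z, Function('n')(-8)), Pow(Add(-6, Function('G')(1)), 2)) = Mul(Add(-152, Add(1, Mul(-3, -8))), Pow(Add(-6, Mul(3, Pow(1, Rational(1, 2)))), 2)) = Mul(Add(-152, Add(1, 24)), Pow(Add(-6, Mul(3, 1)), 2)) = Mul(Add(-152, 25), Pow(Add(-6, 3), 2)) = Mul(-127, Pow(-3, 2)) = Mul(-127, 9) = -1143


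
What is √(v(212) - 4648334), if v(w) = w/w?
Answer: I*√4648333 ≈ 2156.0*I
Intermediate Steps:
v(w) = 1
√(v(212) - 4648334) = √(1 - 4648334) = √(-4648333) = I*√4648333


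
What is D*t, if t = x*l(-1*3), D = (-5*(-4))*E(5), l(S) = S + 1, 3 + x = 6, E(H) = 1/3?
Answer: -40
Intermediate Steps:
E(H) = ⅓
x = 3 (x = -3 + 6 = 3)
l(S) = 1 + S
D = 20/3 (D = -5*(-4)*(⅓) = 20*(⅓) = 20/3 ≈ 6.6667)
t = -6 (t = 3*(1 - 1*3) = 3*(1 - 3) = 3*(-2) = -6)
D*t = (20/3)*(-6) = -40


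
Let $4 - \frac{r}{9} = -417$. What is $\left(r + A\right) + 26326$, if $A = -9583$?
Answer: $20532$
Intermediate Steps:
$r = 3789$ ($r = 36 - -3753 = 36 + 3753 = 3789$)
$\left(r + A\right) + 26326 = \left(3789 - 9583\right) + 26326 = -5794 + 26326 = 20532$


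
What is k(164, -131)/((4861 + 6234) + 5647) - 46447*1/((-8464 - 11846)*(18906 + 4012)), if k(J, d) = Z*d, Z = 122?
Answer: -3719138650943/3896403999180 ≈ -0.95450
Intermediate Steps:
k(J, d) = 122*d
k(164, -131)/((4861 + 6234) + 5647) - 46447*1/((-8464 - 11846)*(18906 + 4012)) = (122*(-131))/((4861 + 6234) + 5647) - 46447*1/((-8464 - 11846)*(18906 + 4012)) = -15982/(11095 + 5647) - 46447/(22918*(-20310)) = -15982/16742 - 46447/(-465464580) = -15982*1/16742 - 46447*(-1/465464580) = -7991/8371 + 46447/465464580 = -3719138650943/3896403999180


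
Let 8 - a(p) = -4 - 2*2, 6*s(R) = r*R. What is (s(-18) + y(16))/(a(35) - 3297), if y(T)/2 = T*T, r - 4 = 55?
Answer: -335/3281 ≈ -0.10210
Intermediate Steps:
r = 59 (r = 4 + 55 = 59)
y(T) = 2*T**2 (y(T) = 2*(T*T) = 2*T**2)
s(R) = 59*R/6 (s(R) = (59*R)/6 = 59*R/6)
a(p) = 16 (a(p) = 8 - (-4 - 2*2) = 8 - (-4 - 4) = 8 - 1*(-8) = 8 + 8 = 16)
(s(-18) + y(16))/(a(35) - 3297) = ((59/6)*(-18) + 2*16**2)/(16 - 3297) = (-177 + 2*256)/(-3281) = (-177 + 512)*(-1/3281) = 335*(-1/3281) = -335/3281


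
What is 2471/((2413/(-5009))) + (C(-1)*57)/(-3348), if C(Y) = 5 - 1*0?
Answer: -13813227959/2692908 ≈ -5129.5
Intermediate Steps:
C(Y) = 5 (C(Y) = 5 + 0 = 5)
2471/((2413/(-5009))) + (C(-1)*57)/(-3348) = 2471/((2413/(-5009))) + (5*57)/(-3348) = 2471/((2413*(-1/5009))) + 285*(-1/3348) = 2471/(-2413/5009) - 95/1116 = 2471*(-5009/2413) - 95/1116 = -12377239/2413 - 95/1116 = -13813227959/2692908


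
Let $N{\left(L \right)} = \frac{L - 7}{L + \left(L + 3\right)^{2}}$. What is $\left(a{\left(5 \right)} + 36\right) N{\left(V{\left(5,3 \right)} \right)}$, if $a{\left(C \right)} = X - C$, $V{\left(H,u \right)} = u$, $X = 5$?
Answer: $- \frac{48}{13} \approx -3.6923$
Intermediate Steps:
$N{\left(L \right)} = \frac{-7 + L}{L + \left(3 + L\right)^{2}}$
$a{\left(C \right)} = 5 - C$
$\left(a{\left(5 \right)} + 36\right) N{\left(V{\left(5,3 \right)} \right)} = \left(\left(5 - 5\right) + 36\right) \frac{-7 + 3}{3 + \left(3 + 3\right)^{2}} = \left(\left(5 - 5\right) + 36\right) \frac{1}{3 + 6^{2}} \left(-4\right) = \left(0 + 36\right) \frac{1}{3 + 36} \left(-4\right) = 36 \cdot \frac{1}{39} \left(-4\right) = 36 \left(- \frac{4}{39}\right) = - \frac{48}{13}$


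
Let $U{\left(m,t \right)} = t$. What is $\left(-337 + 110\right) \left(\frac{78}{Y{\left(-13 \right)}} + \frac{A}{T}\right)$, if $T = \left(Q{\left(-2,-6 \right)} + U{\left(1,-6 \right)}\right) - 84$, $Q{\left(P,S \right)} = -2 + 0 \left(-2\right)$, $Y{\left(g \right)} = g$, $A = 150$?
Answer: $\frac{79677}{46} \approx 1732.1$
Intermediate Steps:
$Q{\left(P,S \right)} = -2$ ($Q{\left(P,S \right)} = -2 + 0 = -2$)
$T = -92$ ($T = \left(-2 - 6\right) - 84 = -8 - 84 = -92$)
$\left(-337 + 110\right) \left(\frac{78}{Y{\left(-13 \right)}} + \frac{A}{T}\right) = \left(-337 + 110\right) \left(\frac{78}{-13} + \frac{150}{-92}\right) = - 227 \left(78 \left(- \frac{1}{13}\right) + 150 \left(- \frac{1}{92}\right)\right) = - 227 \left(-6 - \frac{75}{46}\right) = \left(-227\right) \left(- \frac{351}{46}\right) = \frac{79677}{46}$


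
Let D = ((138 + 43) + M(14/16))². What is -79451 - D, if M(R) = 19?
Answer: -119451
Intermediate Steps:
D = 40000 (D = ((138 + 43) + 19)² = (181 + 19)² = 200² = 40000)
-79451 - D = -79451 - 1*40000 = -79451 - 40000 = -119451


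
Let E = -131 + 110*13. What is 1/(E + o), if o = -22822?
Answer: -1/21523 ≈ -4.6462e-5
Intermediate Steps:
E = 1299 (E = -131 + 1430 = 1299)
1/(E + o) = 1/(1299 - 22822) = 1/(-21523) = -1/21523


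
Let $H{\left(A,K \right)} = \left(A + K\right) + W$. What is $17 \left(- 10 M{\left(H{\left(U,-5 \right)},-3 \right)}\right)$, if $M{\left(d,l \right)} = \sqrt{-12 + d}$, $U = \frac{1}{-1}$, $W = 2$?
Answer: $- 680 i \approx - 680.0 i$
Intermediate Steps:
$U = -1$
$H{\left(A,K \right)} = 2 + A + K$ ($H{\left(A,K \right)} = \left(A + K\right) + 2 = 2 + A + K$)
$17 \left(- 10 M{\left(H{\left(U,-5 \right)},-3 \right)}\right) = 17 \left(- 10 \sqrt{-12 - 4}\right) = 17 \left(- 10 \sqrt{-16}\right) = 17 \left(- 10 \cdot 4 i\right) = 17 \left(- 40 i\right) = - 680 i$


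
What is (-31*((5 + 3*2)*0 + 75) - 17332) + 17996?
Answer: -1661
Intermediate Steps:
(-31*((5 + 3*2)*0 + 75) - 17332) + 17996 = (-31*((5 + 6)*0 + 75) - 17332) + 17996 = (-31*(11*0 + 75) - 17332) + 17996 = (-31*(0 + 75) - 17332) + 17996 = (-31*75 - 17332) + 17996 = (-2325 - 17332) + 17996 = -19657 + 17996 = -1661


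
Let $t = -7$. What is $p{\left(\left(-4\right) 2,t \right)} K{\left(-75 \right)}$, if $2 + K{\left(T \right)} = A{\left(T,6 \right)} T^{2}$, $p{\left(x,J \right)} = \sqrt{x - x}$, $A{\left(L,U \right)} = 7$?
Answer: $0$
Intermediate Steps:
$p{\left(x,J \right)} = 0$ ($p{\left(x,J \right)} = \sqrt{0} = 0$)
$K{\left(T \right)} = -2 + 7 T^{2}$
$p{\left(\left(-4\right) 2,t \right)} K{\left(-75 \right)} = 0 \left(-2 + 7 \left(-75\right)^{2}\right) = 0 \left(-2 + 7 \cdot 5625\right) = 0 \left(-2 + 39375\right) = 0 \cdot 39373 = 0$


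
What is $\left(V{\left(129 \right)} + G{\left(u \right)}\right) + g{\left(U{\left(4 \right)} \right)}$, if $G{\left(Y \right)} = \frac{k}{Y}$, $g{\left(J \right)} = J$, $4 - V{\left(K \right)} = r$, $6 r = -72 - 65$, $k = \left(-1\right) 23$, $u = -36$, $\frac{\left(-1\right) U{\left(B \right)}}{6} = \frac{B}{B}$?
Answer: $\frac{773}{36} \approx 21.472$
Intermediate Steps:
$U{\left(B \right)} = -6$ ($U{\left(B \right)} = - 6 \frac{B}{B} = \left(-6\right) 1 = -6$)
$k = -23$
$r = - \frac{137}{6}$ ($r = \frac{-72 - 65}{6} = \frac{1}{6} \left(-137\right) = - \frac{137}{6} \approx -22.833$)
$V{\left(K \right)} = \frac{161}{6}$ ($V{\left(K \right)} = 4 - - \frac{137}{6} = 4 + \frac{137}{6} = \frac{161}{6}$)
$G{\left(Y \right)} = - \frac{23}{Y}$
$\left(V{\left(129 \right)} + G{\left(u \right)}\right) + g{\left(U{\left(4 \right)} \right)} = \left(\frac{161}{6} - \frac{23}{-36}\right) - 6 = \left(\frac{161}{6} - - \frac{23}{36}\right) - 6 = \left(\frac{161}{6} + \frac{23}{36}\right) - 6 = \frac{989}{36} - 6 = \frac{773}{36}$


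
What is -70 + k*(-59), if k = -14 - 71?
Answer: 4945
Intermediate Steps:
k = -85
-70 + k*(-59) = -70 - 85*(-59) = -70 + 5015 = 4945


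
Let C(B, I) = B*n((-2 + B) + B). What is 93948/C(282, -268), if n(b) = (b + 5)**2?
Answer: 15658/15109983 ≈ 0.0010363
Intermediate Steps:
n(b) = (5 + b)**2
C(B, I) = B*(3 + 2*B)**2 (C(B, I) = B*(5 + ((-2 + B) + B))**2 = B*(5 + (-2 + 2*B))**2 = B*(3 + 2*B)**2)
93948/C(282, -268) = 93948/((282*(3 + 2*282)**2)) = 93948/((282*(3 + 564)**2)) = 93948/((282*567**2)) = 93948/((282*321489)) = 93948/90659898 = 93948*(1/90659898) = 15658/15109983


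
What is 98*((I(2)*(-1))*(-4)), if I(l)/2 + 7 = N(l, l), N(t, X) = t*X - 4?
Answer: -5488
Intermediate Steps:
N(t, X) = -4 + X*t (N(t, X) = X*t - 4 = -4 + X*t)
I(l) = -22 + 2*l² (I(l) = -14 + 2*(-4 + l*l) = -14 + 2*(-4 + l²) = -14 + (-8 + 2*l²) = -22 + 2*l²)
98*((I(2)*(-1))*(-4)) = 98*(((-22 + 2*2²)*(-1))*(-4)) = 98*(((-22 + 2*4)*(-1))*(-4)) = 98*(((-22 + 8)*(-1))*(-4)) = 98*(-14*(-1)*(-4)) = 98*(14*(-4)) = 98*(-56) = -5488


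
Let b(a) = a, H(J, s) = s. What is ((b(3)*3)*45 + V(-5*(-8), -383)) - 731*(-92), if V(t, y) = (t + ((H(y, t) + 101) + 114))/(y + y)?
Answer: 51824967/766 ≈ 67657.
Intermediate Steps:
V(t, y) = (215 + 2*t)/(2*y) (V(t, y) = (t + ((t + 101) + 114))/(y + y) = (t + ((101 + t) + 114))/((2*y)) = (t + (215 + t))*(1/(2*y)) = (215 + 2*t)*(1/(2*y)) = (215 + 2*t)/(2*y))
((b(3)*3)*45 + V(-5*(-8), -383)) - 731*(-92) = ((3*3)*45 + (215/2 - 5*(-8))/(-383)) - 731*(-92) = (9*45 - (215/2 + 40)/383) + 67252 = (405 - 1/383*295/2) + 67252 = (405 - 295/766) + 67252 = 309935/766 + 67252 = 51824967/766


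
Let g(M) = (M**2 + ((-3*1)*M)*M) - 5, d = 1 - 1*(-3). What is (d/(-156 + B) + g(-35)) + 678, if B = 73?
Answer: -147495/83 ≈ -1777.0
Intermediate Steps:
d = 4 (d = 1 + 3 = 4)
g(M) = -5 - 2*M**2 (g(M) = (M**2 + (-3*M)*M) - 5 = (M**2 - 3*M**2) - 5 = -2*M**2 - 5 = -5 - 2*M**2)
(d/(-156 + B) + g(-35)) + 678 = (4/(-156 + 73) + (-5 - 2*(-35)**2)) + 678 = (4/(-83) + (-5 - 2*1225)) + 678 = (4*(-1/83) + (-5 - 2450)) + 678 = (-4/83 - 2455) + 678 = -203769/83 + 678 = -147495/83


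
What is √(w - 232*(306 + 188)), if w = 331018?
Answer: √216410 ≈ 465.20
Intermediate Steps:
√(w - 232*(306 + 188)) = √(331018 - 232*(306 + 188)) = √(331018 - 232*494) = √(331018 - 114608) = √216410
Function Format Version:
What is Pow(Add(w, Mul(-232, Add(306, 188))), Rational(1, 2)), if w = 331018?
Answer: Pow(216410, Rational(1, 2)) ≈ 465.20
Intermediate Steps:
Pow(Add(w, Mul(-232, Add(306, 188))), Rational(1, 2)) = Pow(Add(331018, Mul(-232, Add(306, 188))), Rational(1, 2)) = Pow(Add(331018, Mul(-232, 494)), Rational(1, 2)) = Pow(Add(331018, -114608), Rational(1, 2)) = Pow(216410, Rational(1, 2))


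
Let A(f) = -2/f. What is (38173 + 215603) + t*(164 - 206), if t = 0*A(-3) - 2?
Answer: 253860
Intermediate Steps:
t = -2 (t = 0*(-2/(-3)) - 2 = 0*(-2*(-⅓)) - 2 = 0*(⅔) - 2 = 0 - 2 = -2)
(38173 + 215603) + t*(164 - 206) = (38173 + 215603) - 2*(164 - 206) = 253776 - 2*(-42) = 253776 + 84 = 253860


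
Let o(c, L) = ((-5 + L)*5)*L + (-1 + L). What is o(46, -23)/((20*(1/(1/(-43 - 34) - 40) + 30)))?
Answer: 2461719/461765 ≈ 5.3311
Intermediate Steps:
o(c, L) = -1 + L + L*(-25 + 5*L) (o(c, L) = (-25 + 5*L)*L + (-1 + L) = L*(-25 + 5*L) + (-1 + L) = -1 + L + L*(-25 + 5*L))
o(46, -23)/((20*(1/(1/(-43 - 34) - 40) + 30))) = (-1 - 24*(-23) + 5*(-23)**2)/((20*(1/(1/(-43 - 34) - 40) + 30))) = (-1 + 552 + 5*529)/((20*(1/(1/(-77) - 40) + 30))) = (-1 + 552 + 2645)/((20*(1/(-1/77 - 40) + 30))) = 3196/((20*(1/(-3081/77) + 30))) = 3196/((20*(-77/3081 + 30))) = 3196/((20*(92353/3081))) = 3196/(1847060/3081) = 3196*(3081/1847060) = 2461719/461765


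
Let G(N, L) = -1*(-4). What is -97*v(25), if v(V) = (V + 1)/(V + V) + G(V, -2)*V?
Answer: -243761/25 ≈ -9750.4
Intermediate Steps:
G(N, L) = 4
v(V) = 4*V + (1 + V)/(2*V) (v(V) = (V + 1)/(V + V) + 4*V = (1 + V)/((2*V)) + 4*V = (1 + V)*(1/(2*V)) + 4*V = (1 + V)/(2*V) + 4*V = 4*V + (1 + V)/(2*V))
-97*v(25) = -97*(1 + 25*(1 + 8*25))/(2*25) = -97*(1 + 25*(1 + 200))/(2*25) = -97*(1 + 25*201)/(2*25) = -97*(1 + 5025)/(2*25) = -97*5026/(2*25) = -97*2513/25 = -243761/25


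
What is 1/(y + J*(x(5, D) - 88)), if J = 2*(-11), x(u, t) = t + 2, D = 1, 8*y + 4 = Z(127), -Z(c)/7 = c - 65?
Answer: 4/7261 ≈ 0.00055089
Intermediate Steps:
Z(c) = 455 - 7*c (Z(c) = -7*(c - 65) = -7*(-65 + c) = 455 - 7*c)
y = -219/4 (y = -1/2 + (455 - 7*127)/8 = -1/2 + (455 - 889)/8 = -1/2 + (1/8)*(-434) = -1/2 - 217/4 = -219/4 ≈ -54.750)
x(u, t) = 2 + t
J = -22
1/(y + J*(x(5, D) - 88)) = 1/(-219/4 - 22*((2 + 1) - 88)) = 1/(-219/4 - 22*(3 - 88)) = 1/(-219/4 - 22*(-85)) = 1/(-219/4 + 1870) = 1/(7261/4) = 4/7261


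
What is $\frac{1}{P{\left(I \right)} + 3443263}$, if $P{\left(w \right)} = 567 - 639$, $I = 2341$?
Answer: $\frac{1}{3443191} \approx 2.9043 \cdot 10^{-7}$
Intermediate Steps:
$P{\left(w \right)} = -72$ ($P{\left(w \right)} = 567 - 639 = -72$)
$\frac{1}{P{\left(I \right)} + 3443263} = \frac{1}{-72 + 3443263} = \frac{1}{3443191}$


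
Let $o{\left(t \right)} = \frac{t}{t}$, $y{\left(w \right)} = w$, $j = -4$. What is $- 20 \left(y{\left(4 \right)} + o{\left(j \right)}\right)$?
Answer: $-100$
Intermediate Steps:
$o{\left(t \right)} = 1$
$- 20 \left(y{\left(4 \right)} + o{\left(j \right)}\right) = - 20 \left(4 + 1\right) = \left(-20\right) 5 = -100$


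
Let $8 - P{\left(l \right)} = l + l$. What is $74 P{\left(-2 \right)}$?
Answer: $888$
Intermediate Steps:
$P{\left(l \right)} = 8 - 2 l$ ($P{\left(l \right)} = 8 - \left(l + l\right) = 8 - 2 l$)
$74 P{\left(-2 \right)} = 74 \left(8 - -4\right) = 74 \left(8 + 4\right) = 74 \cdot 12 = 888$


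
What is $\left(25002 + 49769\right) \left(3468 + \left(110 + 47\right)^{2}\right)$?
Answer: $2102336207$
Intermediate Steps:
$\left(25002 + 49769\right) \left(3468 + \left(110 + 47\right)^{2}\right) = 74771 \left(3468 + 157^{2}\right) = 74771 \left(3468 + 24649\right) = 74771 \cdot 28117 = 2102336207$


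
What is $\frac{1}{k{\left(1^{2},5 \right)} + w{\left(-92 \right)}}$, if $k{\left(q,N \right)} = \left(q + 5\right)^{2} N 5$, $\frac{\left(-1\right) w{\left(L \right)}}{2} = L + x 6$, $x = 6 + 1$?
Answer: $\frac{1}{1000} \approx 0.001$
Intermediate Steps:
$x = 7$
$w{\left(L \right)} = -84 - 2 L$ ($w{\left(L \right)} = - 2 \left(L + 7 \cdot 6\right) = - 2 \left(L + 42\right) = - 2 \left(42 + L\right) = -84 - 2 L$)
$k{\left(q,N \right)} = 5 N \left(5 + q\right)^{2}$ ($k{\left(q,N \right)} = \left(5 + q\right)^{2} N 5 = N \left(5 + q\right)^{2} \cdot 5 = 5 N \left(5 + q\right)^{2}$)
$\frac{1}{k{\left(1^{2},5 \right)} + w{\left(-92 \right)}} = \frac{1}{5 \cdot 5 \left(5 + 1^{2}\right)^{2} - -100} = \frac{1}{5 \cdot 5 \left(5 + 1\right)^{2} + \left(-84 + 184\right)} = \frac{1}{5 \cdot 5 \cdot 6^{2} + 100} = \frac{1}{5 \cdot 5 \cdot 36 + 100} = \frac{1}{900 + 100} = \frac{1}{1000}$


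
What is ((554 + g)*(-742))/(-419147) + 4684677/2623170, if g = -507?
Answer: 685016247033/366497945330 ≈ 1.8691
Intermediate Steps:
((554 + g)*(-742))/(-419147) + 4684677/2623170 = ((554 - 507)*(-742))/(-419147) + 4684677/2623170 = (47*(-742))*(-1/419147) + 4684677*(1/2623170) = -34874*(-1/419147) + 1561559/874390 = 34874/419147 + 1561559/874390 = 685016247033/366497945330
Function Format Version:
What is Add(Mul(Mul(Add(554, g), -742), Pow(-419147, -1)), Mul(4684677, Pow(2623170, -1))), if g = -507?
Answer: Rational(685016247033, 366497945330) ≈ 1.8691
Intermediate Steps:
Add(Mul(Mul(Add(554, g), -742), Pow(-419147, -1)), Mul(4684677, Pow(2623170, -1))) = Add(Mul(Mul(Add(554, -507), -742), Pow(-419147, -1)), Mul(4684677, Pow(2623170, -1))) = Add(Mul(Mul(47, -742), Rational(-1, 419147)), Mul(4684677, Rational(1, 2623170))) = Add(Mul(-34874, Rational(-1, 419147)), Rational(1561559, 874390)) = Add(Rational(34874, 419147), Rational(1561559, 874390)) = Rational(685016247033, 366497945330)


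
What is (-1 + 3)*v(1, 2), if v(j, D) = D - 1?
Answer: 2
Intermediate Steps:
v(j, D) = -1 + D
(-1 + 3)*v(1, 2) = (-1 + 3)*(-1 + 2) = 2*1 = 2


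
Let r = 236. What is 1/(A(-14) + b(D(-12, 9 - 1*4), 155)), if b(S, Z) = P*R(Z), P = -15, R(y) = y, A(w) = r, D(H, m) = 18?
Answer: -1/2089 ≈ -0.00047870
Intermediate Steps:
A(w) = 236
b(S, Z) = -15*Z
1/(A(-14) + b(D(-12, 9 - 1*4), 155)) = 1/(236 - 15*155) = 1/(236 - 2325) = 1/(-2089) = -1/2089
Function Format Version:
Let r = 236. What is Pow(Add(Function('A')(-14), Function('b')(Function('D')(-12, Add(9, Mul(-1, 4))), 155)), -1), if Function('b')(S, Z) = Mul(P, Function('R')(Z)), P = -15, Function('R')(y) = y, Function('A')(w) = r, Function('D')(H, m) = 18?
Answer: Rational(-1, 2089) ≈ -0.00047870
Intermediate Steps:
Function('A')(w) = 236
Function('b')(S, Z) = Mul(-15, Z)
Pow(Add(Function('A')(-14), Function('b')(Function('D')(-12, Add(9, Mul(-1, 4))), 155)), -1) = Pow(Add(236, Mul(-15, 155)), -1) = Pow(Add(236, -2325), -1) = Pow(-2089, -1) = Rational(-1, 2089)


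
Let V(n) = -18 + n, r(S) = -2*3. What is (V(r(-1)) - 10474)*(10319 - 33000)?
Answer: 238105138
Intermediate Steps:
r(S) = -6
(V(r(-1)) - 10474)*(10319 - 33000) = ((-18 - 6) - 10474)*(10319 - 33000) = (-24 - 10474)*(-22681) = -10498*(-22681) = 238105138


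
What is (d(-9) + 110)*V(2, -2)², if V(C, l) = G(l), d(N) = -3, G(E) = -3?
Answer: 963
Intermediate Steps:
V(C, l) = -3
(d(-9) + 110)*V(2, -2)² = (-3 + 110)*(-3)² = 107*9 = 963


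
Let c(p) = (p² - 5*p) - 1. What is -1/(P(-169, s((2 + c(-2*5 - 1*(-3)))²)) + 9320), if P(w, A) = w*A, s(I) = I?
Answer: 1/1211705 ≈ 8.2528e-7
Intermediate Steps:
c(p) = -1 + p² - 5*p
P(w, A) = A*w
-1/(P(-169, s((2 + c(-2*5 - 1*(-3)))²)) + 9320) = -1/((2 + (-1 + (-2*5 - 1*(-3))² - 5*(-2*5 - 1*(-3))))²*(-169) + 9320) = -1/((2 + (-1 + (-10 + 3)² - 5*(-10 + 3)))²*(-169) + 9320) = -1/((2 + (-1 + (-7)² - 5*(-7)))²*(-169) + 9320) = -1/((2 + (-1 + 49 + 35))²*(-169) + 9320) = -1/((2 + 83)²*(-169) + 9320) = -1/(85²*(-169) + 9320) = -1/(7225*(-169) + 9320) = -1/(-1221025 + 9320) = -1/(-1211705) = -1*(-1/1211705) = 1/1211705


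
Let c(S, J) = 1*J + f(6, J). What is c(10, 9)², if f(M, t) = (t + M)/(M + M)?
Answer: 1681/16 ≈ 105.06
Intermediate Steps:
f(M, t) = (M + t)/(2*M) (f(M, t) = (M + t)/((2*M)) = (M + t)*(1/(2*M)) = (M + t)/(2*M))
c(S, J) = ½ + 13*J/12 (c(S, J) = 1*J + (½)*(6 + J)/6 = J + (½)*(⅙)*(6 + J) = J + (½ + J/12) = ½ + 13*J/12)
c(10, 9)² = (½ + (13/12)*9)² = (½ + 39/4)² = (41/4)² = 1681/16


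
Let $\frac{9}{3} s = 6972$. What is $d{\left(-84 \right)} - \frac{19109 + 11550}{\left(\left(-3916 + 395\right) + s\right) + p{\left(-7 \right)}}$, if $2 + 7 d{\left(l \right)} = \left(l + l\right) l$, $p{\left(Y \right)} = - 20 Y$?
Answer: $\frac{2161269}{1057} \approx 2044.7$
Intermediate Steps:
$s = 2324$ ($s = \frac{1}{3} \cdot 6972 = 2324$)
$d{\left(l \right)} = - \frac{2}{7} + \frac{2 l^{2}}{7}$ ($d{\left(l \right)} = - \frac{2}{7} + \frac{\left(l + l\right) l}{7} = - \frac{2}{7} + \frac{2 l l}{7} = - \frac{2}{7} + \frac{2 l^{2}}{7}$)
$d{\left(-84 \right)} - \frac{19109 + 11550}{\left(\left(-3916 + 395\right) + s\right) + p{\left(-7 \right)}} = \left(- \frac{2}{7} + \frac{2 \left(-84\right)^{2}}{7}\right) - \frac{19109 + 11550}{\left(\left(-3916 + 395\right) + 2324\right) - -140} = \left(- \frac{2}{7} + \frac{2}{7} \cdot 7056\right) - \frac{30659}{\left(-3521 + 2324\right) + 140} = \left(- \frac{2}{7} + 2016\right) - \frac{30659}{-1197 + 140} = \frac{14110}{7} - \frac{30659}{-1057} = \frac{14110}{7} - 30659 \left(- \frac{1}{1057}\right) = \frac{14110}{7} - - \frac{30659}{1057} = \frac{14110}{7} + \frac{30659}{1057} = \frac{2161269}{1057}$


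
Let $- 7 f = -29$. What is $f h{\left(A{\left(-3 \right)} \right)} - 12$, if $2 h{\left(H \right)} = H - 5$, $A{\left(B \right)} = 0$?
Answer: $- \frac{313}{14} \approx -22.357$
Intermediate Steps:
$f = \frac{29}{7}$ ($f = \left(- \frac{1}{7}\right) \left(-29\right) = \frac{29}{7} \approx 4.1429$)
$h{\left(H \right)} = - \frac{5}{2} + \frac{H}{2}$ ($h{\left(H \right)} = \frac{H - 5}{2} = \frac{-5 + H}{2} = - \frac{5}{2} + \frac{H}{2}$)
$f h{\left(A{\left(-3 \right)} \right)} - 12 = \frac{29 \left(- \frac{5}{2} + \frac{1}{2} \cdot 0\right)}{7} - 12 = \frac{29 \left(- \frac{5}{2} + 0\right)}{7} - 12 = \frac{29}{7} \left(- \frac{5}{2}\right) - 12 = - \frac{145}{14} - 12 = - \frac{313}{14}$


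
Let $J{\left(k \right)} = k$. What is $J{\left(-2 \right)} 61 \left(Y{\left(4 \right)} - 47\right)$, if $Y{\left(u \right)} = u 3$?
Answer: $4270$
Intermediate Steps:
$Y{\left(u \right)} = 3 u$
$J{\left(-2 \right)} 61 \left(Y{\left(4 \right)} - 47\right) = \left(-2\right) 61 \left(3 \cdot 4 - 47\right) = - 122 \left(12 - 47\right) = \left(-122\right) \left(-35\right) = 4270$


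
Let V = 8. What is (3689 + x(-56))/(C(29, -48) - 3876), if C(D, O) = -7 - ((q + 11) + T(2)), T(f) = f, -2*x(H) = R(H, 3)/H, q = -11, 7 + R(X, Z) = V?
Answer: -137723/145040 ≈ -0.94955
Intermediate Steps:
R(X, Z) = 1 (R(X, Z) = -7 + 8 = 1)
x(H) = -1/(2*H)
C(D, O) = -9 (C(D, O) = -7 - ((-11 + 11) + 2) = -7 - (0 + 2) = -7 - 1*2 = -7 - 2 = -9)
(3689 + x(-56))/(C(29, -48) - 3876) = (3689 - ½/(-56))/(-9 - 3876) = (3689 - ½*(-1/56))/(-3885) = (3689 + 1/112)*(-1/3885) = (413169/112)*(-1/3885) = -137723/145040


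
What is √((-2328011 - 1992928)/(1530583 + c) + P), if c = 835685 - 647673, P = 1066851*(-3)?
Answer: I*√1050340091817355170/572865 ≈ 1789.0*I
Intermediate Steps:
P = -3200553
c = 188012
√((-2328011 - 1992928)/(1530583 + c) + P) = √((-2328011 - 1992928)/(1530583 + 188012) - 3200553) = √(-4320939/1718595 - 3200553) = √(-4320939*1/1718595 - 3200553) = √(-1440313/572865 - 3200553) = √(-1833486234658/572865) = I*√1050340091817355170/572865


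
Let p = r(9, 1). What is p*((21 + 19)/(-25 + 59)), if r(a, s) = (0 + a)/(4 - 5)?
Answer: -180/17 ≈ -10.588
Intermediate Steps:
r(a, s) = -a (r(a, s) = a/(-1) = a*(-1) = -a)
p = -9 (p = -1*9 = -9)
p*((21 + 19)/(-25 + 59)) = -9*(21 + 19)/(-25 + 59) = -360/34 = -9*20/17 = -180/17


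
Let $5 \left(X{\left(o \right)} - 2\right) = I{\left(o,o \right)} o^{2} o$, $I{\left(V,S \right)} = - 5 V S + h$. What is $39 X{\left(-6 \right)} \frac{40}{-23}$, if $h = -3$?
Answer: $- \frac{12335856}{23} \approx -5.3634 \cdot 10^{5}$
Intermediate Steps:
$I{\left(V,S \right)} = -3 - 5 S V$ ($I{\left(V,S \right)} = - 5 V S - 3 = - 5 S V - 3 = -3 - 5 S V$)
$X{\left(o \right)} = 2 + \frac{o^{3} \left(-3 - 5 o^{2}\right)}{5}$ ($X{\left(o \right)} = 2 + \frac{\left(-3 - 5 o o\right) o^{2} o}{5} = 2 + \frac{\left(-3 - 5 o^{2}\right) o^{2} o}{5} = 2 + \frac{o^{2} \left(-3 - 5 o^{2}\right) o}{5} = 2 + \frac{o^{3} \left(-3 - 5 o^{2}\right)}{5}$)
$39 X{\left(-6 \right)} \frac{40}{-23} = 39 \left(2 - \left(-6\right)^{5} - \frac{3 \left(-6\right)^{3}}{5}\right) \frac{40}{-23} = 39 \left(2 - -7776 - - \frac{648}{5}\right) 40 \left(- \frac{1}{23}\right) = 39 \left(2 + 7776 + \frac{648}{5}\right) \left(- \frac{40}{23}\right) = 39 \cdot \frac{39538}{5} \left(- \frac{40}{23}\right) = \frac{1541982}{5} \left(- \frac{40}{23}\right) = - \frac{12335856}{23}$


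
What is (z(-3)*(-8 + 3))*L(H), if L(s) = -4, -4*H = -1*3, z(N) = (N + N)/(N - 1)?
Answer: 30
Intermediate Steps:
z(N) = 2*N/(-1 + N) (z(N) = (2*N)/(-1 + N) = 2*N/(-1 + N))
H = 3/4 (H = -(-1)*3/4 = -1/4*(-3) = 3/4 ≈ 0.75000)
(z(-3)*(-8 + 3))*L(H) = ((2*(-3)/(-1 - 3))*(-8 + 3))*(-4) = ((2*(-3)/(-4))*(-5))*(-4) = ((2*(-3)*(-1/4))*(-5))*(-4) = ((3/2)*(-5))*(-4) = -15/2*(-4) = 30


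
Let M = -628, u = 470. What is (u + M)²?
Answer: 24964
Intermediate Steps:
(u + M)² = (470 - 628)² = (-158)² = 24964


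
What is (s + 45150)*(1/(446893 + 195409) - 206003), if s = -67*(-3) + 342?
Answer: -6045921334986165/642302 ≈ -9.4129e+9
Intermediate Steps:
s = 543 (s = 201 + 342 = 543)
(s + 45150)*(1/(446893 + 195409) - 206003) = (543 + 45150)*(1/(446893 + 195409) - 206003) = 45693*(1/642302 - 206003) = 45693*(-132316138905/642302) = -6045921334986165/642302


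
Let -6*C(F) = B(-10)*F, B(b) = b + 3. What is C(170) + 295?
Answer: 1480/3 ≈ 493.33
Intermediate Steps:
B(b) = 3 + b
C(F) = 7*F/6 (C(F) = -(3 - 10)*F/6 = -(-7)*F/6 = 7*F/6)
C(170) + 295 = (7/6)*170 + 295 = 595/3 + 295 = 1480/3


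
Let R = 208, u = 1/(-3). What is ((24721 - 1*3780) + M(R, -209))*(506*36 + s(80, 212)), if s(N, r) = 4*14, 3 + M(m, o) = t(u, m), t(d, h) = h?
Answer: 386379712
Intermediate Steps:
u = -⅓ ≈ -0.33333
M(m, o) = -3 + m
s(N, r) = 56
((24721 - 1*3780) + M(R, -209))*(506*36 + s(80, 212)) = ((24721 - 1*3780) + (-3 + 208))*(506*36 + 56) = ((24721 - 3780) + 205)*(18216 + 56) = (20941 + 205)*18272 = 21146*18272 = 386379712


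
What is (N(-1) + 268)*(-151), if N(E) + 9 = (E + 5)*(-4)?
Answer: -36693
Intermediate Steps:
N(E) = -29 - 4*E (N(E) = -9 + (E + 5)*(-4) = -9 + (5 + E)*(-4) = -9 + (-20 - 4*E) = -29 - 4*E)
(N(-1) + 268)*(-151) = ((-29 - 4*(-1)) + 268)*(-151) = ((-29 + 4) + 268)*(-151) = (-25 + 268)*(-151) = 243*(-151) = -36693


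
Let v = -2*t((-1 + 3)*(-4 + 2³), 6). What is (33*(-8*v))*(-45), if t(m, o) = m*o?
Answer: -1140480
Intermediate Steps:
v = -96 (v = -2*(-1 + 3)*(-4 + 2³)*6 = -2*2*(-4 + 8)*6 = -2*2*4*6 = -16*6 = -2*48 = -96)
(33*(-8*v))*(-45) = (33*(-8*(-96)))*(-45) = (33*768)*(-45) = 25344*(-45) = -1140480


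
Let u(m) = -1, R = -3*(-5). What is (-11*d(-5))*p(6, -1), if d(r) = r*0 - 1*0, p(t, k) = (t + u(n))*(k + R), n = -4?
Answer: 0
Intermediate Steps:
R = 15
p(t, k) = (-1 + t)*(15 + k) (p(t, k) = (t - 1)*(k + 15) = (-1 + t)*(15 + k))
d(r) = 0 (d(r) = 0 + 0 = 0)
(-11*d(-5))*p(6, -1) = (-11*0)*(-15 - 1*(-1) + 15*6 - 1*6) = 0*(-15 + 1 + 90 - 6) = 0*70 = 0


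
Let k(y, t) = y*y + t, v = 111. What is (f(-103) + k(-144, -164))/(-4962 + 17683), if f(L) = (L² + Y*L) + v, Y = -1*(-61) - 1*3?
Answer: 25318/12721 ≈ 1.9903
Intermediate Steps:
Y = 58 (Y = 61 - 3 = 58)
f(L) = 111 + L² + 58*L (f(L) = (L² + 58*L) + 111 = 111 + L² + 58*L)
k(y, t) = t + y² (k(y, t) = y² + t = t + y²)
(f(-103) + k(-144, -164))/(-4962 + 17683) = ((111 + (-103)² + 58*(-103)) + (-164 + (-144)²))/(-4962 + 17683) = ((111 + 10609 - 5974) + (-164 + 20736))/12721 = (4746 + 20572)*(1/12721) = 25318*(1/12721) = 25318/12721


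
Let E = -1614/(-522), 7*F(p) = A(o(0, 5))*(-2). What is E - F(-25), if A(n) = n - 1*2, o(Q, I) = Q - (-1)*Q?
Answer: 1535/609 ≈ 2.5205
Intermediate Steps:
o(Q, I) = 2*Q (o(Q, I) = Q + Q = 2*Q)
A(n) = -2 + n (A(n) = n - 2 = -2 + n)
F(p) = 4/7 (F(p) = ((-2 + 2*0)*(-2))/7 = ((-2 + 0)*(-2))/7 = (-2*(-2))/7 = (⅐)*4 = 4/7)
E = 269/87 (E = -1614*(-1/522) = 269/87 ≈ 3.0920)
E - F(-25) = 269/87 - 1*4/7 = 269/87 - 4/7 = 1535/609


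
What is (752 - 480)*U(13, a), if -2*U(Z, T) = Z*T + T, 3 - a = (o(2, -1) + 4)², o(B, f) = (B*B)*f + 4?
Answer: 24752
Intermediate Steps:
o(B, f) = 4 + f*B² (o(B, f) = B²*f + 4 = f*B² + 4 = 4 + f*B²)
a = -13 (a = 3 - ((4 - 1*2²) + 4)² = 3 - ((4 - 1*4) + 4)² = 3 - ((4 - 4) + 4)² = 3 - (0 + 4)² = 3 - 1*4² = 3 - 1*16 = 3 - 16 = -13)
U(Z, T) = -T/2 - T*Z/2 (U(Z, T) = -(Z*T + T)/2 = -(T*Z + T)/2 = -(T + T*Z)/2 = -T/2 - T*Z/2)
(752 - 480)*U(13, a) = (752 - 480)*(-½*(-13)*(1 + 13)) = 272*(-½*(-13)*14) = 272*91 = 24752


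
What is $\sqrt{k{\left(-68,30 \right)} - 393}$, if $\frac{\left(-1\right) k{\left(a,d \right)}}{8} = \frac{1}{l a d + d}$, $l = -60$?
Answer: $\frac{i \sqrt{1472679801285}}{61215} \approx 19.824 i$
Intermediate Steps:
$k{\left(a,d \right)} = - \frac{8}{d - 60 a d}$ ($k{\left(a,d \right)} = - \frac{8}{- 60 a d + d} = - \frac{8}{d - 60 a d}$)
$\sqrt{k{\left(-68,30 \right)} - 393} = \sqrt{\frac{8}{30 \left(-1 + 60 \left(-68\right)\right)} - 393} = \sqrt{8 \cdot \frac{1}{30} \frac{1}{-1 - 4080} - 393} = \sqrt{8 \cdot \frac{1}{30} \frac{1}{-4081} - 393} = \sqrt{8 \cdot \frac{1}{30} \left(- \frac{1}{4081}\right) - 393} = \sqrt{- \frac{4}{61215} - 393} = \sqrt{- \frac{24057499}{61215}} = \frac{i \sqrt{1472679801285}}{61215}$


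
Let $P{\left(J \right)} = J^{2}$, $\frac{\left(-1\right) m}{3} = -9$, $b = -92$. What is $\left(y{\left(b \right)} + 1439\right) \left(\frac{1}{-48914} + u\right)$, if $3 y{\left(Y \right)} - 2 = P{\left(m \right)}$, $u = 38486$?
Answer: $\frac{1583813536124}{24457} \approx 6.4759 \cdot 10^{7}$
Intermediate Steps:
$m = 27$ ($m = \left(-3\right) \left(-9\right) = 27$)
$y{\left(Y \right)} = \frac{731}{3}$ ($y{\left(Y \right)} = \frac{2}{3} + \frac{27^{2}}{3} = \frac{2}{3} + \frac{1}{3} \cdot 729 = \frac{2}{3} + 243 = \frac{731}{3}$)
$\left(y{\left(b \right)} + 1439\right) \left(\frac{1}{-48914} + u\right) = \left(\frac{731}{3} + 1439\right) \left(\frac{1}{-48914} + 38486\right) = \frac{5048 \left(- \frac{1}{48914} + 38486\right)}{3} = \frac{5048}{3} \cdot \frac{1882504203}{48914} = \frac{1583813536124}{24457}$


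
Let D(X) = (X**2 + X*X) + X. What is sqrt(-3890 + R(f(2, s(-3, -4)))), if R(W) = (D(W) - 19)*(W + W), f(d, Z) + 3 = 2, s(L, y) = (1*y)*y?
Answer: I*sqrt(3854) ≈ 62.081*I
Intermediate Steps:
s(L, y) = y**2 (s(L, y) = y*y = y**2)
f(d, Z) = -1 (f(d, Z) = -3 + 2 = -1)
D(X) = X + 2*X**2 (D(X) = (X**2 + X**2) + X = 2*X**2 + X = X + 2*X**2)
R(W) = 2*W*(-19 + W*(1 + 2*W)) (R(W) = (W*(1 + 2*W) - 19)*(W + W) = (-19 + W*(1 + 2*W))*(2*W) = 2*W*(-19 + W*(1 + 2*W)))
sqrt(-3890 + R(f(2, s(-3, -4)))) = sqrt(-3890 + 2*(-1)*(-19 - (1 + 2*(-1)))) = sqrt(-3890 + 2*(-1)*(-19 - (1 - 2))) = sqrt(-3890 + 2*(-1)*(-19 - 1*(-1))) = sqrt(-3890 + 2*(-1)*(-19 + 1)) = sqrt(-3890 + 2*(-1)*(-18)) = sqrt(-3890 + 36) = sqrt(-3854) = I*sqrt(3854)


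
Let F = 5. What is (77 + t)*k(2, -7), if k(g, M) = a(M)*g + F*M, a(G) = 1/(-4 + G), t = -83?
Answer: 2322/11 ≈ 211.09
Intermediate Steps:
k(g, M) = 5*M + g/(-4 + M) (k(g, M) = g/(-4 + M) + 5*M = 5*M + g/(-4 + M))
(77 + t)*k(2, -7) = (77 - 83)*((2 + 5*(-7)*(-4 - 7))/(-4 - 7)) = -6*(2 + 5*(-7)*(-11))/(-11) = -(-6)*(2 + 385)/11 = -(-6)*387/11 = -6*(-387/11) = 2322/11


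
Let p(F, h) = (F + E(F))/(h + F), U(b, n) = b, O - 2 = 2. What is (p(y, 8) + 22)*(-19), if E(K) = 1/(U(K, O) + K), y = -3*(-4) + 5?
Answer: -366301/850 ≈ -430.94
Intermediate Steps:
O = 4 (O = 2 + 2 = 4)
y = 17 (y = 12 + 5 = 17)
E(K) = 1/(2*K) (E(K) = 1/(K + K) = 1/(2*K))
p(F, h) = (F + 1/(2*F))/(F + h) (p(F, h) = (F + 1/(2*F))/(h + F) = (F + 1/(2*F))/(F + h))
(p(y, 8) + 22)*(-19) = ((1/2 + 17**2)/(17*(17 + 8)) + 22)*(-19) = ((1/17)*(1/2 + 289)/25 + 22)*(-19) = ((1/17)*(1/25)*(579/2) + 22)*(-19) = (579/850 + 22)*(-19) = (19279/850)*(-19) = -366301/850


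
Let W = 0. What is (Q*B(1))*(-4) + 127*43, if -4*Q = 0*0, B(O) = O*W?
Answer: 5461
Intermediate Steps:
B(O) = 0 (B(O) = O*0 = 0)
Q = 0 (Q = -0*0 = -1/4*0 = 0)
(Q*B(1))*(-4) + 127*43 = (0*0)*(-4) + 127*43 = 0*(-4) + 5461 = 0 + 5461 = 5461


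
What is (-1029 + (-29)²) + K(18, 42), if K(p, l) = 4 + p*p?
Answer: 140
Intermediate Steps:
K(p, l) = 4 + p²
(-1029 + (-29)²) + K(18, 42) = (-1029 + (-29)²) + (4 + 18²) = (-1029 + 841) + (4 + 324) = -188 + 328 = 140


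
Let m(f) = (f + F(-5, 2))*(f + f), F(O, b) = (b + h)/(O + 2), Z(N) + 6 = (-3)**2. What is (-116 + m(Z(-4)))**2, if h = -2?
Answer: 9604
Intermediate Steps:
Z(N) = 3 (Z(N) = -6 + (-3)**2 = -6 + 9 = 3)
F(O, b) = (-2 + b)/(2 + O) (F(O, b) = (b - 2)/(O + 2) = (-2 + b)/(2 + O))
m(f) = 2*f**2 (m(f) = (f + (-2 + 2)/(2 - 5))*(f + f) = (f + 0/(-3))*(2*f) = (f - 1/3*0)*(2*f) = (f + 0)*(2*f) = f*(2*f) = 2*f**2)
(-116 + m(Z(-4)))**2 = (-116 + 2*3**2)**2 = (-116 + 2*9)**2 = (-116 + 18)**2 = (-98)**2 = 9604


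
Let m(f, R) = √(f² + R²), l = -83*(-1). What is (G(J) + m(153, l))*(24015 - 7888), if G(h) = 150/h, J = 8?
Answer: 1209525/4 + 16127*√30298 ≈ 3.1095e+6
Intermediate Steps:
l = 83
m(f, R) = √(R² + f²)
(G(J) + m(153, l))*(24015 - 7888) = (150/8 + √(83² + 153²))*(24015 - 7888) = (150*(⅛) + √(6889 + 23409))*16127 = (75/4 + √30298)*16127 = 1209525/4 + 16127*√30298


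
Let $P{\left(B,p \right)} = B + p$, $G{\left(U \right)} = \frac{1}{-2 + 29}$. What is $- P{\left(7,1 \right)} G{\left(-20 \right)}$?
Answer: $- \frac{8}{27} \approx -0.2963$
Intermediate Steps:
$G{\left(U \right)} = \frac{1}{27}$
$- P{\left(7,1 \right)} G{\left(-20 \right)} = - \frac{7 + 1}{27} = - \frac{8}{27}$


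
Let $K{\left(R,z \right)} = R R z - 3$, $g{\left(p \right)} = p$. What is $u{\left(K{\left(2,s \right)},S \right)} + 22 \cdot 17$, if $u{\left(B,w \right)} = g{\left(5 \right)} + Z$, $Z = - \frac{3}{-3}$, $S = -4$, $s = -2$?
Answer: $380$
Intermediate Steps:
$Z = 1$ ($Z = \left(-3\right) \left(- \frac{1}{3}\right) = 1$)
$K{\left(R,z \right)} = -3 + z R^{2}$ ($K{\left(R,z \right)} = R^{2} z - 3 = z R^{2} - 3 = -3 + z R^{2}$)
$u{\left(B,w \right)} = 6$ ($u{\left(B,w \right)} = 5 + 1 = 6$)
$u{\left(K{\left(2,s \right)},S \right)} + 22 \cdot 17 = 6 + 22 \cdot 17 = 6 + 374 = 380$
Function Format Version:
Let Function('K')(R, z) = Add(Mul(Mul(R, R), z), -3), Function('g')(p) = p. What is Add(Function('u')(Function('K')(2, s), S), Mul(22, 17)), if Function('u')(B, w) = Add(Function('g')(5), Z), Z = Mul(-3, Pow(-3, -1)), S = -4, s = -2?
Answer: 380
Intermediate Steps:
Z = 1 (Z = Mul(-3, Rational(-1, 3)) = 1)
Function('K')(R, z) = Add(-3, Mul(z, Pow(R, 2))) (Function('K')(R, z) = Add(Mul(Pow(R, 2), z), -3) = Add(Mul(z, Pow(R, 2)), -3) = Add(-3, Mul(z, Pow(R, 2))))
Function('u')(B, w) = 6 (Function('u')(B, w) = Add(5, 1) = 6)
Add(Function('u')(Function('K')(2, s), S), Mul(22, 17)) = Add(6, Mul(22, 17)) = Add(6, 374) = 380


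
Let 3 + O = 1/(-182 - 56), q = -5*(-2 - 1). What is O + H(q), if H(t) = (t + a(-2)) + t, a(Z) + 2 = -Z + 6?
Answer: 7853/238 ≈ 32.996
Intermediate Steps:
q = 15 (q = -5*(-3) = 15)
a(Z) = 4 - Z (a(Z) = -2 + (-Z + 6) = -2 + (6 - Z) = 4 - Z)
O = -715/238 (O = -3 + 1/(-182 - 56) = -3 + 1/(-238) = -3 - 1/238 = -715/238 ≈ -3.0042)
H(t) = 6 + 2*t (H(t) = (t + (4 - 1*(-2))) + t = (t + (4 + 2)) + t = (t + 6) + t = (6 + t) + t = 6 + 2*t)
O + H(q) = -715/238 + (6 + 2*15) = -715/238 + (6 + 30) = -715/238 + 36 = 7853/238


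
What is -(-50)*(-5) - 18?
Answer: -268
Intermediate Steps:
-(-50)*(-5) - 18 = -10*25 - 18 = -250 - 18 = -268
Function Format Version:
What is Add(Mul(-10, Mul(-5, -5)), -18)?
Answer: -268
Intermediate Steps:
Add(Mul(-10, Mul(-5, -5)), -18) = Add(Mul(-10, 25), -18) = Add(-250, -18) = -268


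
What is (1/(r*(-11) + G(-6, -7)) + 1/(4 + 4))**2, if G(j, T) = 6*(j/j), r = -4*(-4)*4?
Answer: 119025/7795264 ≈ 0.015269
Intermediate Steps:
r = 64 (r = 16*4 = 64)
G(j, T) = 6 (G(j, T) = 6*1 = 6)
(1/(r*(-11) + G(-6, -7)) + 1/(4 + 4))**2 = (1/(64*(-11) + 6) + 1/(4 + 4))**2 = (1/(-704 + 6) + 1/8)**2 = (1/(-698) + 1/8)**2 = (-1/698 + 1/8)**2 = (345/2792)**2 = 119025/7795264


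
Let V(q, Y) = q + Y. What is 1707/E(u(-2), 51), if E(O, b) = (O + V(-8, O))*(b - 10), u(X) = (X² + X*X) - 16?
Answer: -569/328 ≈ -1.7348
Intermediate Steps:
u(X) = -16 + 2*X² (u(X) = (X² + X²) - 16 = 2*X² - 16 = -16 + 2*X²)
V(q, Y) = Y + q
E(O, b) = (-10 + b)*(-8 + 2*O) (E(O, b) = (O + (O - 8))*(b - 10) = (O + (-8 + O))*(-10 + b) = (-8 + 2*O)*(-10 + b) = (-10 + b)*(-8 + 2*O))
1707/E(u(-2), 51) = 1707/(80 - 20*(-16 + 2*(-2)²) + (-16 + 2*(-2)²)*51 + 51*(-8 + (-16 + 2*(-2)²))) = 1707/(80 - 20*(-16 + 2*4) + (-16 + 2*4)*51 + 51*(-8 + (-16 + 2*4))) = 1707/(80 - 20*(-16 + 8) + (-16 + 8)*51 + 51*(-8 + (-16 + 8))) = 1707/(80 - 20*(-8) - 8*51 + 51*(-8 - 8)) = 1707/(80 + 160 - 408 + 51*(-16)) = 1707/(80 + 160 - 408 - 816) = 1707/(-984) = 1707*(-1/984) = -569/328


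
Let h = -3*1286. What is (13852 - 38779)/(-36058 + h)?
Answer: 24927/39916 ≈ 0.62449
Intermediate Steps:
h = -3858
(13852 - 38779)/(-36058 + h) = (13852 - 38779)/(-36058 - 3858) = -24927/(-39916) = -24927*(-1/39916) = 24927/39916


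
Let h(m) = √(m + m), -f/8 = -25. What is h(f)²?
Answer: 400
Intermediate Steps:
f = 200 (f = -8*(-25) = 200)
h(m) = √2*√m (h(m) = √(2*m) = √2*√m)
h(f)² = (√2*√200)² = (√2*(10*√2))² = 20² = 400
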